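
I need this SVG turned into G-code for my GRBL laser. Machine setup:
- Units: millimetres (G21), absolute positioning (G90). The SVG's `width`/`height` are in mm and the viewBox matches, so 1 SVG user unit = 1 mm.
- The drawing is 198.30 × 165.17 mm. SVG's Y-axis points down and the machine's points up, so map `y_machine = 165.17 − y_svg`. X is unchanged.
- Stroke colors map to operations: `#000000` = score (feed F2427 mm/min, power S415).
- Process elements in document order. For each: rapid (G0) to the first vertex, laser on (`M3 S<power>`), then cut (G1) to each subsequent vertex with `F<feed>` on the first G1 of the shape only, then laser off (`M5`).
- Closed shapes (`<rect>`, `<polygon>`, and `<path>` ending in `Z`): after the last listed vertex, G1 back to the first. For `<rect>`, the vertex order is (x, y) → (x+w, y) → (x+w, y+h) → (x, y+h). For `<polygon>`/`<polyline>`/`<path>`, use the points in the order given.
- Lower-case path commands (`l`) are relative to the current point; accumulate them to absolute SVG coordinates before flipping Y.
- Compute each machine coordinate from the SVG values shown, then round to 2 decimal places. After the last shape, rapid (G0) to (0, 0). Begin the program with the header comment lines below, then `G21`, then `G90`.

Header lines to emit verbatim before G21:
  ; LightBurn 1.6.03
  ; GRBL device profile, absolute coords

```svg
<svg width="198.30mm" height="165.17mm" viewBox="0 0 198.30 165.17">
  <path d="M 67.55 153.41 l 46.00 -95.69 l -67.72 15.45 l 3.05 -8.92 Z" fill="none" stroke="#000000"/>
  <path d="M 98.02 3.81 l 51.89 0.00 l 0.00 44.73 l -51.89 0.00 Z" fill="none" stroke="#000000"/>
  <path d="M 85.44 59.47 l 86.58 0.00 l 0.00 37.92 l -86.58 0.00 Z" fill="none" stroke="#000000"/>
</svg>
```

1 u = 1 mm; y_m = 165.17 − y.

[1] `<path>` closed polygon, #000000→score S415 F2427: (67.55,11.76) → (113.55,107.45) → (45.83,92.00) → (48.88,100.92) → (67.55,11.76) (closed)

[2] `<path>` rectangle, #000000→score S415 F2427: (98.02,161.36) → (149.91,161.36) → (149.91,116.63) → (98.02,116.63) → (98.02,161.36) (closed)

[3] `<path>` rectangle, #000000→score S415 F2427: (85.44,105.70) → (172.02,105.70) → (172.02,67.78) → (85.44,67.78) → (85.44,105.70) (closed)

; LightBurn 1.6.03
; GRBL device profile, absolute coords
G21
G90
G0 X67.55 Y11.76
M3 S415
G1 X113.55 Y107.45 F2427
G1 X45.83 Y92.00
G1 X48.88 Y100.92
G1 X67.55 Y11.76
M5
G0 X98.02 Y161.36
M3 S415
G1 X149.91 Y161.36 F2427
G1 X149.91 Y116.63
G1 X98.02 Y116.63
G1 X98.02 Y161.36
M5
G0 X85.44 Y105.70
M3 S415
G1 X172.02 Y105.70 F2427
G1 X172.02 Y67.78
G1 X85.44 Y67.78
G1 X85.44 Y105.70
M5
G0 X0.00 Y0.00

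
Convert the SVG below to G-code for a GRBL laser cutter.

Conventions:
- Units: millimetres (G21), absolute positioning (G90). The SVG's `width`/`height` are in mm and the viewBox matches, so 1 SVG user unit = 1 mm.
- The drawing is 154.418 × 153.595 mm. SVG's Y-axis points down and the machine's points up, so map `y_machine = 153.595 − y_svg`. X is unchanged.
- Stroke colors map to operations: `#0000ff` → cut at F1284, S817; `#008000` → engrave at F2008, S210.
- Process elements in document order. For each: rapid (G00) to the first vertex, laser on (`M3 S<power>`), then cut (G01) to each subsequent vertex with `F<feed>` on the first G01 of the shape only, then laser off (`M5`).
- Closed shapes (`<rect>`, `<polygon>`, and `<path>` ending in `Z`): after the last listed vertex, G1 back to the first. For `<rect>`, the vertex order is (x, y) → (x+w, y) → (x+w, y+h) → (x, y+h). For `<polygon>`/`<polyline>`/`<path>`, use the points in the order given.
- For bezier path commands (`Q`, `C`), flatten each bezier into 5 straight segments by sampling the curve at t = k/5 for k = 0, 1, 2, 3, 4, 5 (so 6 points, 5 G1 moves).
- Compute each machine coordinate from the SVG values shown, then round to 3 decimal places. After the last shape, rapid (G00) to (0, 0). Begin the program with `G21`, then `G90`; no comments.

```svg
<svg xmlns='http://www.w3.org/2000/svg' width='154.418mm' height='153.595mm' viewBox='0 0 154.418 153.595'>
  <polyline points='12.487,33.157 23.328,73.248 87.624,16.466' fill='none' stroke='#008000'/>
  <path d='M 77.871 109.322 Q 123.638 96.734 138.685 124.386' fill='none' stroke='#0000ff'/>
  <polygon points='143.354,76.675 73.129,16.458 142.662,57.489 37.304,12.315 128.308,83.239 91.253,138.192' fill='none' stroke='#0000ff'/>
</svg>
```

G21
G90
G00 X12.487 Y120.438
M3 S210
G01 X23.328 Y80.347 F2008
G01 X87.624 Y137.129
M5
G00 X77.871 Y44.273
M3 S817
G01 X94.949 Y47.699 F1284
G01 X109.569 Y47.905
G01 X121.732 Y44.892
G01 X131.437 Y38.660
G01 X138.685 Y29.209
M5
G00 X143.354 Y76.920
M3 S817
G01 X73.129 Y137.137 F1284
G01 X142.662 Y96.106
G01 X37.304 Y141.280
G01 X128.308 Y70.356
G01 X91.253 Y15.403
G01 X143.354 Y76.920
M5
G00 X0.000 Y0.000

viewBox `0 0 154.418 153.595` with mm width/height → 1 unit = 1 mm. Flip: y_m = 153.595 − y_svg.

**Shape 1** — `<polyline>` open polyline, stroke `#008000` → engrave (S210, F2008). Machine vertices: (12.487,120.438) → (23.328,80.347) → (87.624,137.129). Open path.

**Shape 2** — `<path>` quadratic bezier, stroke `#0000ff` → cut (S817, F1284). Control points (SVG): P0=(77.871,109.322), P1=(123.638,96.734), P2=(138.685,124.386); sampled at t=k/5. Machine vertices: (77.871,44.273) → (94.949,47.699) → (109.569,47.905) → (121.732,44.892) → (131.437,38.660) → (138.685,29.209). Open path.

**Shape 3** — `<polygon>` closed polygon, stroke `#0000ff` → cut (S817, F1284). Machine vertices: (143.354,76.920) → (73.129,137.137) → (142.662,96.106) → (37.304,141.280) → (128.308,70.356) → (91.253,15.403) → (143.354,76.920). Closed: final G1 returns to the first vertex.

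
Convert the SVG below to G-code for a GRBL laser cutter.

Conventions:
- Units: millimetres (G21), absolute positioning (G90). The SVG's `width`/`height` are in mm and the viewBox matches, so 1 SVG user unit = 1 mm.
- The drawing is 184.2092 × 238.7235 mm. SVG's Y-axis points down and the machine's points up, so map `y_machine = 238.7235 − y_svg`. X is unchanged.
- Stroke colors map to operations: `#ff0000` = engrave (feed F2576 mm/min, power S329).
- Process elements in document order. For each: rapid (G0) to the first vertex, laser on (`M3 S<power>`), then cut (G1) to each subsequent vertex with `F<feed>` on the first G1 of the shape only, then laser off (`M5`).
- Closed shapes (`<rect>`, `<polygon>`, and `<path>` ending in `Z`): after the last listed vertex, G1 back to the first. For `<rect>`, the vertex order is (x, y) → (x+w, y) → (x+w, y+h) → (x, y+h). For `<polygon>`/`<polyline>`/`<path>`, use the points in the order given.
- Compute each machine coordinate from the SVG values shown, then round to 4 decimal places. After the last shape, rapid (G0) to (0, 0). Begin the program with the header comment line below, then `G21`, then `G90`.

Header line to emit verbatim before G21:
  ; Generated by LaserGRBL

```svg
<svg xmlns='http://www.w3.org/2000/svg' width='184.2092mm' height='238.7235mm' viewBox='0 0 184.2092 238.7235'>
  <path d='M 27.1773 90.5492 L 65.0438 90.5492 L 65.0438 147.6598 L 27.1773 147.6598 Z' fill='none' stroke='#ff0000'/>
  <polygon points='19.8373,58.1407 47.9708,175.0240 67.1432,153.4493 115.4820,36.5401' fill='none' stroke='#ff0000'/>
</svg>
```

viewBox `0 0 184.2092 238.7235` with mm width/height → 1 unit = 1 mm. Flip: y_m = 238.7235 − y_svg.

**Shape 1** — `<path>` rectangle, stroke `#ff0000` → engrave (S329, F2576). Machine vertices: (27.1773,148.1743) → (65.0438,148.1743) → (65.0438,91.0637) → (27.1773,91.0637) → (27.1773,148.1743). Closed: final G1 returns to the first vertex.

**Shape 2** — `<polygon>` closed polygon, stroke `#ff0000` → engrave (S329, F2576). Machine vertices: (19.8373,180.5828) → (47.9708,63.6995) → (67.1432,85.2742) → (115.4820,202.1834) → (19.8373,180.5828). Closed: final G1 returns to the first vertex.

; Generated by LaserGRBL
G21
G90
G0 X27.1773 Y148.1743
M3 S329
G1 X65.0438 Y148.1743 F2576
G1 X65.0438 Y91.0637
G1 X27.1773 Y91.0637
G1 X27.1773 Y148.1743
M5
G0 X19.8373 Y180.5828
M3 S329
G1 X47.9708 Y63.6995 F2576
G1 X67.1432 Y85.2742
G1 X115.4820 Y202.1834
G1 X19.8373 Y180.5828
M5
G0 X0.0000 Y0.0000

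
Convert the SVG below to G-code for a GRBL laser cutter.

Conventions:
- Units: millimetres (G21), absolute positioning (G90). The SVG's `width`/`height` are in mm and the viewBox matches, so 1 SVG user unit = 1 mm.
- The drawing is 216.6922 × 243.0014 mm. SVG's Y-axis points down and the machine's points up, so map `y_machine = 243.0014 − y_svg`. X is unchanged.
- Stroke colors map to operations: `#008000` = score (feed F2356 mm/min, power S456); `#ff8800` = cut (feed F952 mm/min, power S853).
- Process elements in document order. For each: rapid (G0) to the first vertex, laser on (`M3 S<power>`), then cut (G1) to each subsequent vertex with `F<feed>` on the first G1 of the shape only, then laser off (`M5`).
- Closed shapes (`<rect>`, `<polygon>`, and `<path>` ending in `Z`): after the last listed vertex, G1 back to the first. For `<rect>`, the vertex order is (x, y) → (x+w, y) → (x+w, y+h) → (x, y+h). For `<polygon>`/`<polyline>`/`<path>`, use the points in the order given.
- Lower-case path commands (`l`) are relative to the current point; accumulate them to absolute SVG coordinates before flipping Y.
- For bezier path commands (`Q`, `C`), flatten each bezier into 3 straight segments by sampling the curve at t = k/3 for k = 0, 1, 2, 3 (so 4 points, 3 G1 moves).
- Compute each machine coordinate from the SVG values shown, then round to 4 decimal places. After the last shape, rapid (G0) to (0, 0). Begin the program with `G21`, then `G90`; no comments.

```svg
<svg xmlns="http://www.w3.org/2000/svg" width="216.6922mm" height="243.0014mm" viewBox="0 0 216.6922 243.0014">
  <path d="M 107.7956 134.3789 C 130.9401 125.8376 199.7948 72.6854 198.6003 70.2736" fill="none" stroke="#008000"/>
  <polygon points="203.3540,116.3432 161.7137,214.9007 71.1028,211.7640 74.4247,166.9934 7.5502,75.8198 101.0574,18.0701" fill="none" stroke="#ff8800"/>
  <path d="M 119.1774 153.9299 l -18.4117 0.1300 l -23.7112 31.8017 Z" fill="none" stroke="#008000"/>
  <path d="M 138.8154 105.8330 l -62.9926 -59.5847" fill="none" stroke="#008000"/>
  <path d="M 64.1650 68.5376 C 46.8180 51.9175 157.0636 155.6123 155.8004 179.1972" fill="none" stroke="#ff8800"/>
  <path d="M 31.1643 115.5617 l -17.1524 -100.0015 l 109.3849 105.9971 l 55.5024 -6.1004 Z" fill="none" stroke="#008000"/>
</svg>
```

G21
G90
G0 X107.7956 Y108.6225
M3 S456
G1 X141.8894 Y128.5026 F2356
G1 X180.7325 Y156.9341
G1 X198.6003 Y172.7278
M5
G0 X203.3540 Y126.6582
M3 S853
G1 X161.7137 Y28.1007 F952
G1 X71.1028 Y31.2374
G1 X74.4247 Y76.0080
G1 X7.5502 Y167.1816
G1 X101.0574 Y224.9313
G1 X203.3540 Y126.6582
M5
G0 X119.1774 Y89.0715
M3 S456
G1 X100.7657 Y88.9415 F2356
G1 X77.0545 Y57.1398
G1 X119.1774 Y89.0715
M5
G0 X138.8154 Y137.1684
M3 S456
G1 X75.8228 Y196.7531 F2356
M5
G0 X64.1650 Y174.4638
M3 S853
G1 X80.4933 Y158.4021 F952
G1 X128.7496 Y106.6693
G1 X155.8004 Y63.8042
M5
G0 X31.1643 Y127.4397
M3 S456
G1 X14.0119 Y227.4412 F2356
G1 X123.3968 Y121.4441
G1 X178.8992 Y127.5445
G1 X31.1643 Y127.4397
M5
G0 X0.0000 Y0.0000

Since the viewBox matches the mm dimensions, user units are millimetres directly. The only transform is the Y-flip y_m = 243.0014 − y_svg.

Shape 1 is a cubic bezier drawn with `<path>`. Its stroke #008000 means score at S456, F2356. After flipping Y the toolpath is (107.7956,108.6225) → (141.8894,128.5026) → (180.7325,156.9341) → (198.6003,172.7278).

Shape 2 is a closed polygon drawn with `<polygon>`. Its stroke #ff8800 means cut at S853, F952. After flipping Y the toolpath is (203.3540,126.6582) → (161.7137,28.1007) → (71.1028,31.2374) → (74.4247,76.0080) → (7.5502,167.1816) → (101.0574,224.9313) → (203.3540,126.6582), returning to the start.

Shape 3 is a closed polygon drawn with `<path>`. Its stroke #008000 means score at S456, F2356. After flipping Y the toolpath is (119.1774,89.0715) → (100.7657,88.9415) → (77.0545,57.1398) → (119.1774,89.0715), returning to the start.

Shape 4 is a line segment drawn with `<path>`. Its stroke #008000 means score at S456, F2356. After flipping Y the toolpath is (138.8154,137.1684) → (75.8228,196.7531).

Shape 5 is a cubic bezier drawn with `<path>`. Its stroke #ff8800 means cut at S853, F952. After flipping Y the toolpath is (64.1650,174.4638) → (80.4933,158.4021) → (128.7496,106.6693) → (155.8004,63.8042).

Shape 6 is a closed polygon drawn with `<path>`. Its stroke #008000 means score at S456, F2356. After flipping Y the toolpath is (31.1643,127.4397) → (14.0119,227.4412) → (123.3968,121.4441) → (178.8992,127.5445) → (31.1643,127.4397), returning to the start.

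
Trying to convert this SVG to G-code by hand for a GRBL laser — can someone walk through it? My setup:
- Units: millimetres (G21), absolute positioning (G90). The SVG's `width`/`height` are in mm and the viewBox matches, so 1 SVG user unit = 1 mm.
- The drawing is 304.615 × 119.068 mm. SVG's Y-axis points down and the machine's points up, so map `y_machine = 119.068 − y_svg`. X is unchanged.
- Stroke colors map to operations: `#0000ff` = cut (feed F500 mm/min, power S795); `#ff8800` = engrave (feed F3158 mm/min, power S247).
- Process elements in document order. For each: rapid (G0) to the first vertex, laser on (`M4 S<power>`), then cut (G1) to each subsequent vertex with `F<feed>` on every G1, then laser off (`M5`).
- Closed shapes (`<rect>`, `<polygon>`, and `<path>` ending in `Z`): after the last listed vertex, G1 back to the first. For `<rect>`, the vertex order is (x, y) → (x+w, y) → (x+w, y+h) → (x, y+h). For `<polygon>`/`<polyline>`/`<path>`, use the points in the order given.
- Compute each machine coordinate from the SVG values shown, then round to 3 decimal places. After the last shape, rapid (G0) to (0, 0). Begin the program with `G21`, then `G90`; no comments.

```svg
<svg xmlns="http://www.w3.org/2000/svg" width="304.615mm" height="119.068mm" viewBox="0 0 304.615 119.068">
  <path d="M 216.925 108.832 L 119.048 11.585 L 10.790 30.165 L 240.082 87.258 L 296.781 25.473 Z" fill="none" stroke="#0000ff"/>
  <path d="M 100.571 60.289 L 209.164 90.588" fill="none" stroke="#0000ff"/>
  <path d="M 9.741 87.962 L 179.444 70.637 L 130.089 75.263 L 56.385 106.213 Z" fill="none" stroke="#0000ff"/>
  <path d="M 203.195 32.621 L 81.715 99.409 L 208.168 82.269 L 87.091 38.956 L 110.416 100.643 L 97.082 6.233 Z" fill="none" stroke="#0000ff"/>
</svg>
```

G21
G90
G0 X216.925 Y10.236
M4 S795
G1 X119.048 Y107.483 F500
G1 X10.790 Y88.903 F500
G1 X240.082 Y31.810 F500
G1 X296.781 Y93.595 F500
G1 X216.925 Y10.236 F500
M5
G0 X100.571 Y58.779
M4 S795
G1 X209.164 Y28.480 F500
M5
G0 X9.741 Y31.106
M4 S795
G1 X179.444 Y48.431 F500
G1 X130.089 Y43.805 F500
G1 X56.385 Y12.855 F500
G1 X9.741 Y31.106 F500
M5
G0 X203.195 Y86.447
M4 S795
G1 X81.715 Y19.659 F500
G1 X208.168 Y36.799 F500
G1 X87.091 Y80.112 F500
G1 X110.416 Y18.425 F500
G1 X97.082 Y112.835 F500
G1 X203.195 Y86.447 F500
M5
G0 X0.000 Y0.000

viewBox `0 0 304.615 119.068` with mm width/height → 1 unit = 1 mm. Flip: y_m = 119.068 − y_svg.

**Shape 1** — `<path>` closed polygon, stroke `#0000ff` → cut (S795, F500). Machine vertices: (216.925,10.236) → (119.048,107.483) → (10.790,88.903) → (240.082,31.810) → (296.781,93.595) → (216.925,10.236). Closed: final G1 returns to the first vertex.

**Shape 2** — `<path>` line segment, stroke `#0000ff` → cut (S795, F500). Machine vertices: (100.571,58.779) → (209.164,28.480). Open path.

**Shape 3** — `<path>` closed polygon, stroke `#0000ff` → cut (S795, F500). Machine vertices: (9.741,31.106) → (179.444,48.431) → (130.089,43.805) → (56.385,12.855) → (9.741,31.106). Closed: final G1 returns to the first vertex.

**Shape 4** — `<path>` closed polygon, stroke `#0000ff` → cut (S795, F500). Machine vertices: (203.195,86.447) → (81.715,19.659) → (208.168,36.799) → (87.091,80.112) → (110.416,18.425) → (97.082,112.835) → (203.195,86.447). Closed: final G1 returns to the first vertex.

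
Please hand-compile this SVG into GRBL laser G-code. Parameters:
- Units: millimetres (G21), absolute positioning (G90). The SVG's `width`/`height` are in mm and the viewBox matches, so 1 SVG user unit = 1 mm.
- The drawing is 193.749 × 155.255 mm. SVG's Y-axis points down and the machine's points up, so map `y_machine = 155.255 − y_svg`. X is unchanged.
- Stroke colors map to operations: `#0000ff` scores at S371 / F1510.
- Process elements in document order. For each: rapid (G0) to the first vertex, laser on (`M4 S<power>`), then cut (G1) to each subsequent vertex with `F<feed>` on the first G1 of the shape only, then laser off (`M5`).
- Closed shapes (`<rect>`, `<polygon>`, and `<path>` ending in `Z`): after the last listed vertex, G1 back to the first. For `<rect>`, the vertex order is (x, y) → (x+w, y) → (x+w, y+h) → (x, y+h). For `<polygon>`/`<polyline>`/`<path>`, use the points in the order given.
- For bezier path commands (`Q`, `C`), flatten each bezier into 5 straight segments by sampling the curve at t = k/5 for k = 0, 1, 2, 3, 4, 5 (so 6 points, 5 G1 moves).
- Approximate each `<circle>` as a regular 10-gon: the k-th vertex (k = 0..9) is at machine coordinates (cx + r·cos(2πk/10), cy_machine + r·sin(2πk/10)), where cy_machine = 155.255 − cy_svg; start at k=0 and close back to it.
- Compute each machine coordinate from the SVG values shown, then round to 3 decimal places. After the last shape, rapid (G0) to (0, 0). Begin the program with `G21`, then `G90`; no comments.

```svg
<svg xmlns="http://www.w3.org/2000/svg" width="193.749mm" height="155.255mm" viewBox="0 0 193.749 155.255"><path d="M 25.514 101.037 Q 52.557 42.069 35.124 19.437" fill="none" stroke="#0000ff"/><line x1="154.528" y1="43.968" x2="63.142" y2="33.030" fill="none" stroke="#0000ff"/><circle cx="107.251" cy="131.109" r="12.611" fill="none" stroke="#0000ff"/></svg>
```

G21
G90
G0 X25.514 Y54.218
M4 S371
G1 X34.552 Y76.352 F1510
G1 X40.032 Y95.579
G1 X41.954 Y111.899
G1 X40.318 Y125.312
G1 X35.124 Y135.818
M5
G0 X154.528 Y111.287
M4 S371
G1 X63.142 Y122.225 F1510
M5
G0 X119.862 Y24.146
M4 S371
G1 X117.454 Y31.559 F1510
G1 X111.148 Y36.140
G1 X103.354 Y36.140
G1 X97.048 Y31.559
G1 X94.640 Y24.146
G1 X97.048 Y16.733
G1 X103.354 Y12.152
G1 X111.148 Y12.152
G1 X117.454 Y16.733
G1 X119.862 Y24.146
M5
G0 X0.000 Y0.000

1 u = 1 mm; y_m = 155.255 − y.

[1] `<path>` quadratic bezier, #0000ff→score S371 F1510: (25.514,54.218) → (34.552,76.352) → (40.032,95.579) → (41.954,111.899) → (40.318,125.312) → (35.124,135.818)

[2] `<line>` line segment, #0000ff→score S371 F1510: (154.528,111.287) → (63.142,122.225)

[3] `<circle>` circle, #0000ff→score S371 F1510: (119.862,24.146) → (117.454,31.559) → (111.148,36.140) → (103.354,36.140) → (97.048,31.559) → (94.640,24.146) → (97.048,16.733) → (103.354,12.152) → (111.148,12.152) → (117.454,16.733) → (119.862,24.146) (closed)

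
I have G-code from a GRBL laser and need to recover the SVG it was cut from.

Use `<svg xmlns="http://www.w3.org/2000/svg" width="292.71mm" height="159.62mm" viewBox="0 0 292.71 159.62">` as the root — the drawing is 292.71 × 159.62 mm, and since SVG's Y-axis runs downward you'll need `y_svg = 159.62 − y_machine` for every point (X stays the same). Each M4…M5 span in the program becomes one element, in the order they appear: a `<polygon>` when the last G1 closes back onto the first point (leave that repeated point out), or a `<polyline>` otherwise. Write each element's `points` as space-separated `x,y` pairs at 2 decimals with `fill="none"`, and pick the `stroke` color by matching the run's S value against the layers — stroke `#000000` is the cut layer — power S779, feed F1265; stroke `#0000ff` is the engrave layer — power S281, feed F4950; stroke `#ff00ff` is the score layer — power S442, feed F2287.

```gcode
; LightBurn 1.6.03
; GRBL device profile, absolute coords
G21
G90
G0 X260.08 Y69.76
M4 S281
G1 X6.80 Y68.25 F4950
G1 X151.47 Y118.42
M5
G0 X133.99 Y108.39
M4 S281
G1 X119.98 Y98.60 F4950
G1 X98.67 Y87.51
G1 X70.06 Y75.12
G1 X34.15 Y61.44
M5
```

Each laser-on run becomes one SVG element. Flip Y back into SVG space with y_svg = 159.62 − y_machine. Every run uses S281, so all elements get stroke `#0000ff` (engrave).

Run 1: The run is open, so emit a `<polyline>` with points (Y-flipped): 260.08,89.86 6.80,91.37 151.47,41.20.

Run 2: The run is open, so emit a `<polyline>` with points (Y-flipped): 133.99,51.23 119.98,61.02 98.67,72.11 70.06,84.50 34.15,98.18.

<svg xmlns="http://www.w3.org/2000/svg" width="292.71mm" height="159.62mm" viewBox="0 0 292.71 159.62">
  <polyline points="260.08,89.86 6.80,91.37 151.47,41.20" fill="none" stroke="#0000ff"/>
  <polyline points="133.99,51.23 119.98,61.02 98.67,72.11 70.06,84.50 34.15,98.18" fill="none" stroke="#0000ff"/>
</svg>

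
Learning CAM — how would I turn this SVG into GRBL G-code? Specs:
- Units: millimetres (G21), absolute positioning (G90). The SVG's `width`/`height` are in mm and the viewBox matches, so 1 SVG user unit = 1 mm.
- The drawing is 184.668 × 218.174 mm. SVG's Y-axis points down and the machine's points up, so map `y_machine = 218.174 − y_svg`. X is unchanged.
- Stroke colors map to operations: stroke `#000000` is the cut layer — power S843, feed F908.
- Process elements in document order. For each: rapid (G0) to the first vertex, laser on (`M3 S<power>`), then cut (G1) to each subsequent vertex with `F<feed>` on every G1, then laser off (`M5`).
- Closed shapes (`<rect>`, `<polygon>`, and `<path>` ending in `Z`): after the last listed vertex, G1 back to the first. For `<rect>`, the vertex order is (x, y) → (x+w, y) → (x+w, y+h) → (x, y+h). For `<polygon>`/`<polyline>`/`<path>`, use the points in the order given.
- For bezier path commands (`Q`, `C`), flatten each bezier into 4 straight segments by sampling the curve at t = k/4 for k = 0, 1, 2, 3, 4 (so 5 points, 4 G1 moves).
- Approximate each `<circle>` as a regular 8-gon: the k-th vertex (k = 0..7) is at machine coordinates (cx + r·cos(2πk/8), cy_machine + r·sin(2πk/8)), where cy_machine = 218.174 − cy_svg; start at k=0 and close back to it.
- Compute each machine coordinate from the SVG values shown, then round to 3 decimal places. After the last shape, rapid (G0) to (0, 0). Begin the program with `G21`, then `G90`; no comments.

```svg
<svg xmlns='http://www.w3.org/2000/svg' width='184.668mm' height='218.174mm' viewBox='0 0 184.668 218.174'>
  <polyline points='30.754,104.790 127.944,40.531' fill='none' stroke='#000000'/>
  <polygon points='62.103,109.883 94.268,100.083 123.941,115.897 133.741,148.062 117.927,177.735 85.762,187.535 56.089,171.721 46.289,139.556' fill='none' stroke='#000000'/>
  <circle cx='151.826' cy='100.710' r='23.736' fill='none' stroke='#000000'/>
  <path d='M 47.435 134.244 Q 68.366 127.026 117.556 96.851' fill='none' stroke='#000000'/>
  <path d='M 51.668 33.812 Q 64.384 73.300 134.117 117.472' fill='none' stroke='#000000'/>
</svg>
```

1 u = 1 mm; y_m = 218.174 − y.

[1] `<polyline>` line segment, #000000→cut S843 F908: (30.754,113.384) → (127.944,177.643)

[2] `<polygon>` regular polygon, #000000→cut S843 F908: (62.103,108.291) → (94.268,118.091) → (123.941,102.277) → (133.741,70.112) → (117.927,40.439) → (85.762,30.639) → (56.089,46.453) → (46.289,78.618) → (62.103,108.291) (closed)

[3] `<circle>` circle, #000000→cut S843 F908: (175.562,117.464) → (168.610,134.248) → (151.826,141.200) → (135.042,134.248) → (128.090,117.464) → (135.042,100.680) → (151.826,93.728) → (168.610,100.680) → (175.562,117.464) (closed)

[4] `<path>` quadratic bezier, #000000→cut S843 F908: (47.435,83.930) → (59.667,88.974) → (75.431,96.887) → (94.727,107.670) → (117.556,121.323)

[5] `<path>` quadratic bezier, #000000→cut S843 F908: (51.668,184.362) → (61.590,164.325) → (78.638,143.703) → (102.814,122.495) → (134.117,100.702)

G21
G90
G0 X30.754 Y113.384
M3 S843
G1 X127.944 Y177.643 F908
M5
G0 X62.103 Y108.291
M3 S843
G1 X94.268 Y118.091 F908
G1 X123.941 Y102.277 F908
G1 X133.741 Y70.112 F908
G1 X117.927 Y40.439 F908
G1 X85.762 Y30.639 F908
G1 X56.089 Y46.453 F908
G1 X46.289 Y78.618 F908
G1 X62.103 Y108.291 F908
M5
G0 X175.562 Y117.464
M3 S843
G1 X168.610 Y134.248 F908
G1 X151.826 Y141.200 F908
G1 X135.042 Y134.248 F908
G1 X128.090 Y117.464 F908
G1 X135.042 Y100.680 F908
G1 X151.826 Y93.728 F908
G1 X168.610 Y100.680 F908
G1 X175.562 Y117.464 F908
M5
G0 X47.435 Y83.930
M3 S843
G1 X59.667 Y88.974 F908
G1 X75.431 Y96.887 F908
G1 X94.727 Y107.670 F908
G1 X117.556 Y121.323 F908
M5
G0 X51.668 Y184.362
M3 S843
G1 X61.590 Y164.325 F908
G1 X78.638 Y143.703 F908
G1 X102.814 Y122.495 F908
G1 X134.117 Y100.702 F908
M5
G0 X0.000 Y0.000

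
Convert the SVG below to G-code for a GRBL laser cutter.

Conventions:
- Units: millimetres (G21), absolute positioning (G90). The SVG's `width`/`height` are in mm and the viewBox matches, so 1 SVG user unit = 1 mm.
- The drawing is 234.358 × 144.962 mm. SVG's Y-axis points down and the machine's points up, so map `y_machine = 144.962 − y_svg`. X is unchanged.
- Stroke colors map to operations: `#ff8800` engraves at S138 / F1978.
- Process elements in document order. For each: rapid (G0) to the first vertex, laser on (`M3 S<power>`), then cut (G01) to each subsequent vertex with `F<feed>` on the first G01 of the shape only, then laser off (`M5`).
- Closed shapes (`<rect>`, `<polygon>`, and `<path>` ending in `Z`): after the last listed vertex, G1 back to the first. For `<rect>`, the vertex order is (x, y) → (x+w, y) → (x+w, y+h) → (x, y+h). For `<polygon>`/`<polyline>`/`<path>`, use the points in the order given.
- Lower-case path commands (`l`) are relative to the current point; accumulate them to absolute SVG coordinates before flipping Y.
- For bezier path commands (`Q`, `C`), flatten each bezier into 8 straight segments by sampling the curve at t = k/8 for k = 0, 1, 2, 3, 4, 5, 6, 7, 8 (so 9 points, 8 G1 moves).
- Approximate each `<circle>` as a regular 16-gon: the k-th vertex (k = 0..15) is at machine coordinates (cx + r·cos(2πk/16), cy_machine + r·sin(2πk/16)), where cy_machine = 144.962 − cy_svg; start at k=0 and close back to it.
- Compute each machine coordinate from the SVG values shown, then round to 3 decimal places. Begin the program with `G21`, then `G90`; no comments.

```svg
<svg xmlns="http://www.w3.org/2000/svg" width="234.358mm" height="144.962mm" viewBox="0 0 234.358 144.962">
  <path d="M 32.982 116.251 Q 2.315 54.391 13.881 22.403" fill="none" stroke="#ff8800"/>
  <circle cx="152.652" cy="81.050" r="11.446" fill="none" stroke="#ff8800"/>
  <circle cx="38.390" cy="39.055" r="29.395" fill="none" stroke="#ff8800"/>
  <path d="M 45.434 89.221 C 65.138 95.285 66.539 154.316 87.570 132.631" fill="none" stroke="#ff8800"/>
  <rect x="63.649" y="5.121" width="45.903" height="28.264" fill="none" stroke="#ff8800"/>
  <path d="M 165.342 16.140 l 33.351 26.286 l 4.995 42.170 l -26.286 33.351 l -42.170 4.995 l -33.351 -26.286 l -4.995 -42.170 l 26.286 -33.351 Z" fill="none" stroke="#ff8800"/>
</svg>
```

1 u = 1 mm; y_m = 144.962 − y.

[1] `<path>` quadratic bezier, #ff8800→engrave S138 F1978: (32.982,28.711) → (25.975,43.709) → (20.288,57.774) → (15.921,70.905) → (12.873,83.103) → (11.146,94.367) → (10.738,104.698) → (11.649,114.095) → (13.881,122.559)

[2] `<circle>` circle, #ff8800→engrave S138 F1978: (164.098,63.912) → (163.227,68.292) → (160.746,72.006) → (157.032,74.487) → (152.652,75.358) → (148.272,74.487) → (144.558,72.006) → (142.077,68.292) → (141.206,63.912) → (142.077,59.532) → (144.558,55.818) → (148.272,53.337) → (152.652,52.466) → (157.032,53.337) → (160.746,55.818) → (163.227,59.532) → (164.098,63.912) (closed)

[3] `<circle>` circle, #ff8800→engrave S138 F1978: (67.785,105.907) → (65.547,117.156) → (59.175,126.692) → (49.639,133.064) → (38.390,135.302) → (27.141,133.064) → (17.605,126.692) → (11.233,117.156) → (8.995,105.907) → (11.233,94.658) → (17.605,85.122) → (27.141,78.750) → (38.390,76.512) → (49.639,78.750) → (59.175,85.122) → (65.547,94.658) → (67.785,105.907) (closed)

[4] `<path>` cubic bezier, #ff8800→engrave S138 F1978: (45.434,55.741) → (52.039,51.245) → (57.373,43.350) → (61.880,33.623) → (66.004,23.630) → (70.191,14.938) → (74.885,9.113) → (80.529,7.722) → (87.570,12.331)

[5] `<rect>` rectangle, #ff8800→engrave S138 F1978: (63.649,139.841) → (109.552,139.841) → (109.552,111.577) → (63.649,111.577) → (63.649,139.841) (closed)

[6] `<path>` regular polygon, #ff8800→engrave S138 F1978: (165.342,128.822) → (198.693,102.536) → (203.688,60.366) → (177.402,27.015) → (135.232,22.020) → (101.881,48.306) → (96.886,90.476) → (123.172,123.827) → (165.342,128.822) (closed)

G21
G90
G0 X32.982 Y28.711
M3 S138
G01 X25.975 Y43.709 F1978
G01 X20.288 Y57.774
G01 X15.921 Y70.905
G01 X12.873 Y83.103
G01 X11.146 Y94.367
G01 X10.738 Y104.698
G01 X11.649 Y114.095
G01 X13.881 Y122.559
M5
G0 X164.098 Y63.912
M3 S138
G01 X163.227 Y68.292 F1978
G01 X160.746 Y72.006
G01 X157.032 Y74.487
G01 X152.652 Y75.358
G01 X148.272 Y74.487
G01 X144.558 Y72.006
G01 X142.077 Y68.292
G01 X141.206 Y63.912
G01 X142.077 Y59.532
G01 X144.558 Y55.818
G01 X148.272 Y53.337
G01 X152.652 Y52.466
G01 X157.032 Y53.337
G01 X160.746 Y55.818
G01 X163.227 Y59.532
G01 X164.098 Y63.912
M5
G0 X67.785 Y105.907
M3 S138
G01 X65.547 Y117.156 F1978
G01 X59.175 Y126.692
G01 X49.639 Y133.064
G01 X38.390 Y135.302
G01 X27.141 Y133.064
G01 X17.605 Y126.692
G01 X11.233 Y117.156
G01 X8.995 Y105.907
G01 X11.233 Y94.658
G01 X17.605 Y85.122
G01 X27.141 Y78.750
G01 X38.390 Y76.512
G01 X49.639 Y78.750
G01 X59.175 Y85.122
G01 X65.547 Y94.658
G01 X67.785 Y105.907
M5
G0 X45.434 Y55.741
M3 S138
G01 X52.039 Y51.245 F1978
G01 X57.373 Y43.350
G01 X61.880 Y33.623
G01 X66.004 Y23.630
G01 X70.191 Y14.938
G01 X74.885 Y9.113
G01 X80.529 Y7.722
G01 X87.570 Y12.331
M5
G0 X63.649 Y139.841
M3 S138
G01 X109.552 Y139.841 F1978
G01 X109.552 Y111.577
G01 X63.649 Y111.577
G01 X63.649 Y139.841
M5
G0 X165.342 Y128.822
M3 S138
G01 X198.693 Y102.536 F1978
G01 X203.688 Y60.366
G01 X177.402 Y27.015
G01 X135.232 Y22.020
G01 X101.881 Y48.306
G01 X96.886 Y90.476
G01 X123.172 Y123.827
G01 X165.342 Y128.822
M5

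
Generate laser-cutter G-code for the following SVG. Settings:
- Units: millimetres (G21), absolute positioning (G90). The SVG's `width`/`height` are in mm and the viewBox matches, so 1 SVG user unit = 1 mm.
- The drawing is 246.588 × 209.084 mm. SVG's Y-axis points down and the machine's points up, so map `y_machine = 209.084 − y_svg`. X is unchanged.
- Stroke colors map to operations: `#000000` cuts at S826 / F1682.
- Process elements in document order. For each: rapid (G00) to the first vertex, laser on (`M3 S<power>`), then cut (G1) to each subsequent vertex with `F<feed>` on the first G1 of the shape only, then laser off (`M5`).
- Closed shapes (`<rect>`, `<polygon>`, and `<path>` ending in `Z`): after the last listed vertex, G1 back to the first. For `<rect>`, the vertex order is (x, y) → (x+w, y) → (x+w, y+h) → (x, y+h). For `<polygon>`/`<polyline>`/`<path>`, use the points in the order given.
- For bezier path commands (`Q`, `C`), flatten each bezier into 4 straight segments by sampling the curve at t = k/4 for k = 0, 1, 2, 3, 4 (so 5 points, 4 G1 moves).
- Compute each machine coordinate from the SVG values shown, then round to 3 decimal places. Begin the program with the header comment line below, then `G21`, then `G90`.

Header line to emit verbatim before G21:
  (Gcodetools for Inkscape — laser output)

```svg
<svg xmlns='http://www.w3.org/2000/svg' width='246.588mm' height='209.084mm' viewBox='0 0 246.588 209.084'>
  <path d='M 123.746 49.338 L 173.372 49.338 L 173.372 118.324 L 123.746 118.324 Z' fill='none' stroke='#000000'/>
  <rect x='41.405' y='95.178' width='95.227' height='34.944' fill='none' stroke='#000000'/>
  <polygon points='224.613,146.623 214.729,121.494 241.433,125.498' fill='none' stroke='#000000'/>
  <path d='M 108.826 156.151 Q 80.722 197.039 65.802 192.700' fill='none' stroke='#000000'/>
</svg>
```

1 u = 1 mm; y_m = 209.084 − y.

[1] `<path>` rectangle, #000000→cut S826 F1682: (123.746,159.746) → (173.372,159.746) → (173.372,90.760) → (123.746,90.760) → (123.746,159.746) (closed)

[2] `<rect>` rectangle, #000000→cut S826 F1682: (41.405,113.906) → (136.632,113.906) → (136.632,78.962) → (41.405,78.962) → (41.405,113.906) (closed)

[3] `<polygon>` regular polygon, #000000→cut S826 F1682: (224.613,62.461) → (214.729,87.590) → (241.433,83.586) → (224.613,62.461) (closed)

[4] `<path>` quadratic bezier, #000000→cut S826 F1682: (108.826,52.933) → (95.598,35.316) → (84.018,23.352) → (74.086,17.041) → (65.802,16.384)

(Gcodetools for Inkscape — laser output)
G21
G90
G00 X123.746 Y159.746
M3 S826
G1 X173.372 Y159.746 F1682
G1 X173.372 Y90.760
G1 X123.746 Y90.760
G1 X123.746 Y159.746
M5
G00 X41.405 Y113.906
M3 S826
G1 X136.632 Y113.906 F1682
G1 X136.632 Y78.962
G1 X41.405 Y78.962
G1 X41.405 Y113.906
M5
G00 X224.613 Y62.461
M3 S826
G1 X214.729 Y87.590 F1682
G1 X241.433 Y83.586
G1 X224.613 Y62.461
M5
G00 X108.826 Y52.933
M3 S826
G1 X95.598 Y35.316 F1682
G1 X84.018 Y23.352
G1 X74.086 Y17.041
G1 X65.802 Y16.384
M5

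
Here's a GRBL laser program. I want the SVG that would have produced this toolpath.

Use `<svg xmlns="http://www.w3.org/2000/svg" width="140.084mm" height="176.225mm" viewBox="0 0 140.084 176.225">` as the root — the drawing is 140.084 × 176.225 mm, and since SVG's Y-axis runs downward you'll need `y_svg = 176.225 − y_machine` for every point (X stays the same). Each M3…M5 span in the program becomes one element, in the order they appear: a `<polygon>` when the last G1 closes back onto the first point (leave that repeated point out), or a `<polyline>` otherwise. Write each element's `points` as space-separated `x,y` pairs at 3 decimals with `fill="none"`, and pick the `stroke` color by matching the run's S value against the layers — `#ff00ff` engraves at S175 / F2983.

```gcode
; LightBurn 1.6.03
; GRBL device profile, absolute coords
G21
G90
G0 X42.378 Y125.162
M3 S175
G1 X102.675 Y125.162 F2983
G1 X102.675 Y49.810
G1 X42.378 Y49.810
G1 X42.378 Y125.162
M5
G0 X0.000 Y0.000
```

<svg xmlns="http://www.w3.org/2000/svg" width="140.084mm" height="176.225mm" viewBox="0 0 140.084 176.225">
  <polygon points="42.378,51.063 102.675,51.063 102.675,126.415 42.378,126.415" fill="none" stroke="#ff00ff"/>
</svg>

Each laser-on run becomes one SVG element. Flip Y back into SVG space with y_svg = 176.225 − y_machine. Every run uses S175, so all elements get stroke `#ff00ff` (engrave).

Run 1: The run returns to its start, so emit a `<polygon>` with points (Y-flipped): 42.378,51.063 102.675,51.063 102.675,126.415 42.378,126.415.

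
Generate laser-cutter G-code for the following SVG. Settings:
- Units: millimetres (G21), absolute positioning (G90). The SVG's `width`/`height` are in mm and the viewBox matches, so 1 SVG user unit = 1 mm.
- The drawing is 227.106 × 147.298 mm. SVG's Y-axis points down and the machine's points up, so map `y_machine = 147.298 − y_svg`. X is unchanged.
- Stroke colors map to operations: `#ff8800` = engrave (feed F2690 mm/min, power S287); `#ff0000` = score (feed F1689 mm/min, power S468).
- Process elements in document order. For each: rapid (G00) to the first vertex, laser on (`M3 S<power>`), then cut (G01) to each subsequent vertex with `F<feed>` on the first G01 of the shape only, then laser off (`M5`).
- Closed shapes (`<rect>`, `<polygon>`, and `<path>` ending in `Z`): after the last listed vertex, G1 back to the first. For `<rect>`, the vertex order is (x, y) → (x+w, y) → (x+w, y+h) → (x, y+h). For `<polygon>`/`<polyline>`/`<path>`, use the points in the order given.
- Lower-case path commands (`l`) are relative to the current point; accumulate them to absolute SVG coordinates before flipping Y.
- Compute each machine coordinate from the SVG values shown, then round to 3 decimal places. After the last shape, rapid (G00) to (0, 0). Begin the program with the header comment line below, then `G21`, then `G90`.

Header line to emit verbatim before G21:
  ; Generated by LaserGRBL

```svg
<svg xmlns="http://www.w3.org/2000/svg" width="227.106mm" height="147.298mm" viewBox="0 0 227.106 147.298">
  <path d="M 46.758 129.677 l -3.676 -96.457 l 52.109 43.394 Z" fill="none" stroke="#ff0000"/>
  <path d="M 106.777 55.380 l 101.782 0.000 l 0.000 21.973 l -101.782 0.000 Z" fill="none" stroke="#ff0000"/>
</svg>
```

viewBox `0 0 227.106 147.298` with mm width/height → 1 unit = 1 mm. Flip: y_m = 147.298 − y_svg.

**Shape 1** — `<path>` closed polygon, stroke `#ff0000` → score (S468, F1689). Machine vertices: (46.758,17.621) → (43.082,114.078) → (95.191,70.684) → (46.758,17.621). Closed: final G1 returns to the first vertex.

**Shape 2** — `<path>` rectangle, stroke `#ff0000` → score (S468, F1689). Machine vertices: (106.777,91.918) → (208.559,91.918) → (208.559,69.945) → (106.777,69.945) → (106.777,91.918). Closed: final G1 returns to the first vertex.

; Generated by LaserGRBL
G21
G90
G00 X46.758 Y17.621
M3 S468
G01 X43.082 Y114.078 F1689
G01 X95.191 Y70.684
G01 X46.758 Y17.621
M5
G00 X106.777 Y91.918
M3 S468
G01 X208.559 Y91.918 F1689
G01 X208.559 Y69.945
G01 X106.777 Y69.945
G01 X106.777 Y91.918
M5
G00 X0.000 Y0.000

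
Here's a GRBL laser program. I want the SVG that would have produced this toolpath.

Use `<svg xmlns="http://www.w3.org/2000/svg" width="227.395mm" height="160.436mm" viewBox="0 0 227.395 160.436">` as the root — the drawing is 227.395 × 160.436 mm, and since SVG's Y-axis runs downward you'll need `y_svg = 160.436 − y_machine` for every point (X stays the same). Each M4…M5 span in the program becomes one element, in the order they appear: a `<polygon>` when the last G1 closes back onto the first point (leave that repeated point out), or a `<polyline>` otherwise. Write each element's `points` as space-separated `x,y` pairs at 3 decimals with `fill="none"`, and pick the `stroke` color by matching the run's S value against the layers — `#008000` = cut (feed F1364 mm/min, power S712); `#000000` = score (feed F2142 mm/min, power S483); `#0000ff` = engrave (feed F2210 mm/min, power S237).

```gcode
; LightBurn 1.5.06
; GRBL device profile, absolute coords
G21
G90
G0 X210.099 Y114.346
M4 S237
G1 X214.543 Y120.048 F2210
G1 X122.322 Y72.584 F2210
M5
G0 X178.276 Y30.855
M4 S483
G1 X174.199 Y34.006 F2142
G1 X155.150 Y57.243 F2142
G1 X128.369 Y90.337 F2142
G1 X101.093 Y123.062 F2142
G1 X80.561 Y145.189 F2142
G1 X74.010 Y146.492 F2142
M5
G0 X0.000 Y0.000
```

<svg xmlns="http://www.w3.org/2000/svg" width="227.395mm" height="160.436mm" viewBox="0 0 227.395 160.436">
  <polyline points="210.099,46.090 214.543,40.388 122.322,87.852" fill="none" stroke="#0000ff"/>
  <polyline points="178.276,129.581 174.199,126.430 155.150,103.193 128.369,70.099 101.093,37.374 80.561,15.247 74.010,13.944" fill="none" stroke="#000000"/>
</svg>

Each laser-on run becomes one SVG element. Flip Y back into SVG space with y_svg = 160.436 − y_machine.

Run 1: S237 ⇒ engrave layer `#0000ff`. The run is open, so emit a `<polyline>` with points (Y-flipped): 210.099,46.090 214.543,40.388 122.322,87.852.

Run 2: S483 ⇒ score layer `#000000`. The run is open, so emit a `<polyline>` with points (Y-flipped): 178.276,129.581 174.199,126.430 155.150,103.193 128.369,70.099 101.093,37.374 80.561,15.247 74.010,13.944.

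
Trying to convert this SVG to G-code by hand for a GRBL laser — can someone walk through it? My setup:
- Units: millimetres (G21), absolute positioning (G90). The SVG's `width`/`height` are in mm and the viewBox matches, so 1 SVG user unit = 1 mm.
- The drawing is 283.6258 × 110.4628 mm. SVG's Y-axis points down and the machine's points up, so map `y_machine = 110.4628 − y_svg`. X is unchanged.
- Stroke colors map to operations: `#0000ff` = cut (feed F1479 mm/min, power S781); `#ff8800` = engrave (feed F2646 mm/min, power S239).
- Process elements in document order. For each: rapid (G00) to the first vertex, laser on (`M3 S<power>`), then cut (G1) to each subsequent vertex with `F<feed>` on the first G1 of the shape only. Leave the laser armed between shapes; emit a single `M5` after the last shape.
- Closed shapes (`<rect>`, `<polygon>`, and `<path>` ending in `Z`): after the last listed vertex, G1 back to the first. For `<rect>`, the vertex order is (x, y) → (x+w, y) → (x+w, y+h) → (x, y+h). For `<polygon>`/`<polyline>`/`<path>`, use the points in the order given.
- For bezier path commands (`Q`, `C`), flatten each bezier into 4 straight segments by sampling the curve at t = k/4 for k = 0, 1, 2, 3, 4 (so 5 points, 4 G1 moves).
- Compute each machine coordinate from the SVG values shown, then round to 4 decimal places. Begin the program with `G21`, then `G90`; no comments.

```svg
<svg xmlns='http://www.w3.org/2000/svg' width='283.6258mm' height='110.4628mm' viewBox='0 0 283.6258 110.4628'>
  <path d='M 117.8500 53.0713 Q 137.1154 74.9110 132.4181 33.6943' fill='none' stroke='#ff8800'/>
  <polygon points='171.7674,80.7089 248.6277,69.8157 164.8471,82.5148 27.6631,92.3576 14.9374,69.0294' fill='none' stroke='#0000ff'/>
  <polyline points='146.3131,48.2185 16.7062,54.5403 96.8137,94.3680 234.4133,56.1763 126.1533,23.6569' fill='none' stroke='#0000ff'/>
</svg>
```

viewBox `0 0 283.6258 110.4628` with mm width/height → 1 unit = 1 mm. Flip: y_m = 110.4628 − y_svg.

**Shape 1** — `<path>` quadratic bezier, stroke `#ff8800` → engrave (S239, F2646). Control points (SVG): P0=(117.8500,53.0713), P1=(137.1154,74.9110), P2=(132.4181,33.6943); sampled at t=k/4. Machine vertices: (117.8500,57.3915) → (125.9850,50.4127) → (131.1247,51.3159) → (133.2691,60.1012) → (132.4181,76.7685). Open path.

**Shape 2** — `<polygon>` closed polygon, stroke `#0000ff` → cut (S781, F1479). Machine vertices: (171.7674,29.7539) → (248.6277,40.6471) → (164.8471,27.9480) → (27.6631,18.1052) → (14.9374,41.4334) → (171.7674,29.7539). Closed: final G1 returns to the first vertex.

**Shape 3** — `<polyline>` open polyline, stroke `#0000ff` → cut (S781, F1479). Machine vertices: (146.3131,62.2443) → (16.7062,55.9225) → (96.8137,16.0948) → (234.4133,54.2865) → (126.1533,86.8059). Open path.

G21
G90
G00 X117.8500 Y57.3915
M3 S239
G1 X125.9850 Y50.4127 F2646
G1 X131.1247 Y51.3159
G1 X133.2691 Y60.1012
G1 X132.4181 Y76.7685
G00 X171.7674 Y29.7539
M3 S781
G1 X248.6277 Y40.6471 F1479
G1 X164.8471 Y27.9480
G1 X27.6631 Y18.1052
G1 X14.9374 Y41.4334
G1 X171.7674 Y29.7539
G00 X146.3131 Y62.2443
M3 S781
G1 X16.7062 Y55.9225 F1479
G1 X96.8137 Y16.0948
G1 X234.4133 Y54.2865
G1 X126.1533 Y86.8059
M5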